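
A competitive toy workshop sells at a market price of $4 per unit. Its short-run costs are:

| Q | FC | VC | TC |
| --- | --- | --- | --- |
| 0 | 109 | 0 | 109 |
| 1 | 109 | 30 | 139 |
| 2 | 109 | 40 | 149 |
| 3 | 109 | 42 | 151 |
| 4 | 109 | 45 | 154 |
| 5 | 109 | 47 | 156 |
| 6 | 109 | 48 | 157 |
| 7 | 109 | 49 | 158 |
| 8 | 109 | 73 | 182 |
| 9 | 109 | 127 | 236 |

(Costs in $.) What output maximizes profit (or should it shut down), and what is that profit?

Tabulate TR − TC: Q=0: -109; Q=1: -135; Q=2: -141; Q=3: -139; Q=4: -138; Q=5: -136; Q=6: -133; Q=7: -130; Q=8: -150; Q=9: -200.
Profit is highest at Q = 0. Equivalently, the lowest AVC in the table is 49/7 ≈ $7 at Q = 7, and P = $4 falls below it — price never covers variable cost, so the firm shuts down and loses only its fixed cost.

Q = 0 (shut down); profit = -$109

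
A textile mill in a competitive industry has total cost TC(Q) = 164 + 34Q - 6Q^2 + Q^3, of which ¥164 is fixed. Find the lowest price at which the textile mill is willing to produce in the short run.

The shutdown price is the minimum of AVC. VC = 34Q - 6Q^2 + Q^3, so AVC = 34 - 6Q + Q^2.
dAVC/dQ = -6 + 2Q = 0 gives Q = 3. min AVC = 34 - 6·3 + 3^2 = 25.
The firm shuts down for any P below ¥25.

¥25 per unit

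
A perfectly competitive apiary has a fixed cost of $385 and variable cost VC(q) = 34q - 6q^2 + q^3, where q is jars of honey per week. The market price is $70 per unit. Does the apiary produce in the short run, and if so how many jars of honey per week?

Variable cost is VC = 34q - 6q^2 + q^3, so AVC = VC/q = 34 - 6q + q^2 and MC = dTC/dq = 34 - 12q + 3q^2.
AVC is minimized where dAVC/dq = -6 + 2q = 0, at q = 3; min AVC = 34 - 6·3 + 3^2 = $25.
P = $70 exceeds min AVC = $25, so the firm stays open.
Set P = MC: 70 = 34 - 12q + 3q^2 → -36 - 12q + 3q^2 = 0. The roots are q = -2 and q = 6; the profit-maximizing output is on the rising part of MC, so q* = 6.
Check: AVC at q = 6 is $34 ≤ P, so revenue covers variable cost.
Profit = P·q − TC = 70·6 − 589 = -$169, a loss, but smaller than the $385 fixed cost the firm would lose by shutting down.

Produce at q = 6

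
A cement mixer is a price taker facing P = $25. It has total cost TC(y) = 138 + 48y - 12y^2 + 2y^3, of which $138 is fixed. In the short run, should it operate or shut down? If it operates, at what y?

Shut down

Variable cost is VC = 48y - 12y^2 + 2y^3, so AVC = VC/y = 48 - 12y + 2y^2 and MC = dTC/dy = 48 - 24y + 6y^2.
AVC hits its minimum where MC = AVC, at y = 3, giving min AVC = 48 - 12·3 + 2·3^2 = $30.
With P < min AVC ($25 < $30), every unit sold adds to the loss.
Shutting down limits the loss to fixed cost, $138.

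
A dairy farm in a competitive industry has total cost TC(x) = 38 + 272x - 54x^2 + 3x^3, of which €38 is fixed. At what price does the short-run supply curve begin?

The firm shuts down when price falls below the minimum of average variable cost. AVC = VC/x = 272 - 54x + 3x^2.
dAVC/dx = -54 + 6x = 0 gives x = 9. min AVC = 272 - 54·9 + 3·9^2 = 29.
So the shutdown price is €29.

€29 per unit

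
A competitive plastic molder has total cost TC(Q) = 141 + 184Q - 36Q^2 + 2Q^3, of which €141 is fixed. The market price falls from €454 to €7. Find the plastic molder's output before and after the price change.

AVC = 184 - 36Q + 2Q^2, minimized at Q = 9 where min AVC = €22. MC = 184 - 72Q + 6Q^2.
With P = €454 above the shutdown price, P = MC gives Q = 15.
At P = €7 < min AVC = €22, price no longer covers variable cost at any output, so the firm shuts down: Q = 0.

Output falls from 15 to 0 (the firm shuts down)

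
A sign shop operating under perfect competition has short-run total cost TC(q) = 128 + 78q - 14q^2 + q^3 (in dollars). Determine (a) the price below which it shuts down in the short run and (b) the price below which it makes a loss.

AVC = 78 - 14q + q^2; minimized at q = 7, giving min AVC = $29. That is the shutdown price.
ATC = 128/q + 78 - 14q + q^2. Setting dATC/dq = −128/q^2 − 14 + 2q = 0 gives q = 8 (since 2·8^3 − 14·8^2 = 128).
min ATC = 128/8 + 78 − 14·8 + 8^2 = $46. That is the break-even price.
For $29 ≤ P < $46 the firm produces at a loss; below $29 it shuts down.

Shutdown price = $29; break-even price = $46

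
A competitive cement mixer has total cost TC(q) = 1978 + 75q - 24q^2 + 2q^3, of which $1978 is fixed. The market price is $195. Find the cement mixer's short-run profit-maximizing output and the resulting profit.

AVC = 75 - 24q + 2q^2 has its minimum $3 at q = 6; price $195 clears that bar, so the firm operates.
MC = 75 - 48q + 6q^2. Setting P = MC and taking the root on the rising branch gives q* = 10.
TR = 195·10 = 1950. TC = 1978 + 350 = 2328. Profit = 1950 − 2328 = -$378.
By producing, the firm covers all variable cost plus $1600 of fixed cost; shutting down would lose the full $1978.

Profit = -$378 at q = 10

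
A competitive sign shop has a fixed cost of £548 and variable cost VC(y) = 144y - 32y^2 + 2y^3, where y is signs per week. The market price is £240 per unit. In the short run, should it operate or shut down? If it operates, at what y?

From TC, MC = TC'(y) = 144 - 64y + 6y^2 and AVC = VC/y = 144 - 32y + 2y^2.
AVC is minimized where dAVC/dy = -32 + 4y = 0, at y = 8; min AVC = 144 - 32·8 + 2·8^2 = £16.
Because £240 ≥ £16, revenue can cover variable cost; the firm operates.
Set P = MC: 240 = 144 - 64y + 6y^2 → -96 - 64y + 6y^2 = 0. The roots are y = -4/3 and y = 12; the profit-maximizing output is on the rising part of MC, so y* = 12.
Check: AVC at y = 12 is £48 ≤ P, so revenue covers variable cost.
Profit = P·y − TC = 240·12 − 1124 = £1756.

Produce at y = 12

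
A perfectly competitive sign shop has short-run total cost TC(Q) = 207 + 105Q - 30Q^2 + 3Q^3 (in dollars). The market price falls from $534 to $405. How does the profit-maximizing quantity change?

MC = 105 - 60Q + 9Q^2; the shutdown threshold is min AVC = $30 (at Q = 5).
With P = $534 above the shutdown price, P = MC gives Q = 11.
At P = $405 ≥ min AVC, set P = MC: Q = 10. The firm stays open but cuts output.

Output falls from 11 to 10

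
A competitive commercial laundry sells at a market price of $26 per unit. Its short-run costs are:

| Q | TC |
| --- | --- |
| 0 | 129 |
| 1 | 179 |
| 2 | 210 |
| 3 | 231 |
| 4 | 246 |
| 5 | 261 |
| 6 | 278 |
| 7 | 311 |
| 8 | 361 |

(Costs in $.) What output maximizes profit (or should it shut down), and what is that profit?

Tabulate TR − TC: Q=0: -129; Q=1: -153; Q=2: -158; Q=3: -153; Q=4: -142; Q=5: -131; Q=6: -122; Q=7: -129; Q=8: -153.
Profit is maximized at Q = 6. AVC there is 149/6 = $24.83 ≤ P, so producing beats shutting down (which would give -$129).

Q = 6; profit = -$122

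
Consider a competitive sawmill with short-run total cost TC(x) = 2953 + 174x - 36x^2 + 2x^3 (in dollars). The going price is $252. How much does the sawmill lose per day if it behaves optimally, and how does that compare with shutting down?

AVC = 174 - 36x + 2x^2; min AVC = $12 at x = 9. Since P = $252 ≥ min AVC, the firm produces.
With MC = 174 - 72x + 6x^2, P = MC on the upward-sloping part at x* = 13.
TR = 252·13 = 3276. TC = 2953 + 572 = 3525. Profit = 3276 − 3525 = -$249.
That loss of $249 beats the $2953 the firm would lose by shutting down; producing recovers $2704 of fixed cost.

Profit = -$249 at x = 13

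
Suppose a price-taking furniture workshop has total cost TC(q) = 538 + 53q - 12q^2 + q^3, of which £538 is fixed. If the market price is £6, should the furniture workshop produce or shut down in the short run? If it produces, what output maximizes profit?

Strip out fixed cost: VC = 53q - 12q^2 + q^3. Then AVC = 53 - 12q + q^2 and MC = 53 - 24q + 3q^2.
AVC hits its minimum where MC = AVC, at q = 6, giving min AVC = 53 - 12·6 + 6^2 = £17.
Since P = £6 < min AVC = £17, price fails to cover variable cost at any output.
Shutting down limits the loss to fixed cost, £538.

Shut down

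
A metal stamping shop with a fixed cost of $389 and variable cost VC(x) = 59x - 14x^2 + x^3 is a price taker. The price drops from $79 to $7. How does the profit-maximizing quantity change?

Output falls from 10 to 0 (the firm shuts down)

AVC = 59 - 14x + x^2, minimized at x = 7 where min AVC = $10. MC = 59 - 28x + 3x^2.
With P = $79 above the shutdown price, P = MC gives x = 10.
At P = $7 < min AVC = $10, price no longer covers variable cost at any output, so the firm shuts down: x = 0.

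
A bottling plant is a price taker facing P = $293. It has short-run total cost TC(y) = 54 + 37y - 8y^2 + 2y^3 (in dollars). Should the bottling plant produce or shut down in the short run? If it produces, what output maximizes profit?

Variable cost is VC = 37y - 8y^2 + 2y^3, so AVC = VC/y = 37 - 8y + 2y^2 and MC = dTC/dy = 37 - 16y + 6y^2.
AVC is minimized where dAVC/dy = -8 + 4y = 0, at y = 2; min AVC = 37 - 8·2 + 2·2^2 = $29.
Because $293 ≥ $29, revenue can cover variable cost; the firm operates.
Solving P = MC: -256 - 16y + 6y^2 = 0 ⇒ y = -16/3 or 8. On the upward-sloping branch, y* = 8.
Check: AVC at y = 8 is $101 ≤ P, so revenue covers variable cost.
Profit = P·y − TC = 293·8 − 862 = $1482.

Produce at y = 8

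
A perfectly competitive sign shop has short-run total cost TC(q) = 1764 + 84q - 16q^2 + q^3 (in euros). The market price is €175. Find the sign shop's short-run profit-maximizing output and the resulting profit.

AVC = 84 - 16q + q^2; min AVC = €20 at q = 8. Since P = €175 ≥ min AVC, the firm produces.
With MC = 84 - 32q + 3q^2, P = MC on the upward-sloping part at q* = 13.
TR = 175·13 = 2275. TC = 1764 + 585 = 2349. Profit = 2275 − 2349 = -€74.
Shutting down would mean losing the fixed cost of €1764, so operating at a loss of €74 is better by €1690.

Profit = -€74 at q = 13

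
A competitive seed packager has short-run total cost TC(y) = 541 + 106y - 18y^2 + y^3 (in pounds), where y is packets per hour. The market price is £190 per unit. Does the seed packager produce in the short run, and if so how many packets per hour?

Produce at y = 14

Variable cost is VC = 106y - 18y^2 + y^3, so AVC = VC/y = 106 - 18y + y^2 and MC = dTC/dy = 106 - 36y + 3y^2.
AVC is minimized where dAVC/dy = -18 + 2y = 0, at y = 9; min AVC = 106 - 18·9 + 9^2 = £25.
P = £190 exceeds min AVC = £25, so the firm stays open.
Solving P = MC: -84 - 36y + 3y^2 = 0 ⇒ y = -2 or 14. On the upward-sloping branch, y* = 14.
Check: AVC at y = 14 is £50 ≤ P, so revenue covers variable cost.
Profit = P·y − TC = 190·14 − 1241 = £1419.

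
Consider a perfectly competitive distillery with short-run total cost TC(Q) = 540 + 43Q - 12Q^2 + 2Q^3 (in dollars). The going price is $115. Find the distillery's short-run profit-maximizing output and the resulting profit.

AVC = 43 - 12Q + 2Q^2 has its minimum $25 at Q = 3; price $115 clears that bar, so the firm operates.
MC = 43 - 24Q + 6Q^2. Setting P = MC and taking the root on the rising branch gives Q* = 6.
TR = 115·6 = 690. TC = 540 + 258 = 798. Profit = 690 − 798 = -$108.
That loss of $108 beats the $540 the firm would lose by shutting down; producing recovers $432 of fixed cost.

Profit = -$108 at Q = 6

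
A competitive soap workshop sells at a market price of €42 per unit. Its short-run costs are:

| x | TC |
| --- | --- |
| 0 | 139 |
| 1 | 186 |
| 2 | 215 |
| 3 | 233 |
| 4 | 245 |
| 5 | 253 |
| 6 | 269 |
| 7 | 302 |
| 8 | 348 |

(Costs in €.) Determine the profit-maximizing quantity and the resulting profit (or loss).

Compute π = P·x − TC at each output: x=0: -139; x=1: -144; x=2: -131; x=3: -107; x=4: -77; x=5: -43; x=6: -17; x=7: -8; x=8: -12.
Profit is maximized at x = 7. AVC there is 163/7 = €23.29 ≤ P, so producing beats shutting down (which would give -€139).

x = 7; profit = -€8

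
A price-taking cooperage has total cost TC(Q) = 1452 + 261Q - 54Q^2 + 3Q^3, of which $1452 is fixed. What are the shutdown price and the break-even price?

Shutdown price = $18; break-even price = $162

Shutdown price = min AVC. AVC = 261 - 54Q + 3Q^2, with vertex at Q = 9 and minimum $18.
ATC = 1452/Q + 261 - 54Q + 3Q^2. Setting dATC/dQ = −1452/Q^2 − 54 + 6Q = 0 gives Q = 11 (since 6·11^3 − 54·11^2 = 1452).
min ATC = 1452/11 + 261 − 54·11 + 3·11^2 = $162. That is the break-even price.
For $18 ≤ P < $162 the firm produces at a loss; below $18 it shuts down.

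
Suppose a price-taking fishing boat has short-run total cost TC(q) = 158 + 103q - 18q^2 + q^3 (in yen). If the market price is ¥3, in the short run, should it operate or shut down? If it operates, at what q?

Shut down

Strip out fixed cost: VC = 103q - 18q^2 + q^3. Then AVC = 103 - 18q + q^2 and MC = 103 - 36q + 3q^2.
AVC hits its minimum where MC = AVC, at q = 9, giving min AVC = 103 - 18·9 + 9^2 = ¥22.
With P < min AVC (¥3 < ¥22), every unit sold adds to the loss.
Best response: produce nothing and absorb the ¥158 fixed cost.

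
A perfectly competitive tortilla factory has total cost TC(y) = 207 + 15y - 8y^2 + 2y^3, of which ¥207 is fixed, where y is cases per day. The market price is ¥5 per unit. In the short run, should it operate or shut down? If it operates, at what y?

Strip out fixed cost: VC = 15y - 8y^2 + 2y^3. Then AVC = 15 - 8y + 2y^2 and MC = 15 - 16y + 6y^2.
The AVC parabola has its vertex at y = 8/4 = 2, where AVC = 15 - 8·2 + 2·2^2 = ¥7.
Since P = ¥5 < min AVC = ¥7, price fails to cover variable cost at any output.
The firm minimizes its loss by shutting down and losing only its fixed cost of ¥207.

Shut down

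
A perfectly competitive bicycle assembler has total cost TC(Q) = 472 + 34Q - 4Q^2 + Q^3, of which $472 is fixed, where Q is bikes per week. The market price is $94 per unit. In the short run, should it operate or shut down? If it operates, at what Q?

Produce at Q = 6

From TC, MC = TC'(Q) = 34 - 8Q + 3Q^2 and AVC = VC/Q = 34 - 4Q + Q^2.
AVC is minimized where dAVC/dQ = -4 + 2Q = 0, at Q = 2; min AVC = 34 - 4·2 + 2^2 = $30.
Because $94 ≥ $30, revenue can cover variable cost; the firm operates.
P = MC gives -60 - 8Q + 3Q^2 = 0, with roots -10/3 and 6. Take the larger (rising MC): Q* = 6.
Check: AVC at Q = 6 is $46 ≤ P, so revenue covers variable cost.
Profit = P·Q − TC = 94·6 − 748 = -$184, a loss, but smaller than the $472 fixed cost the firm would lose by shutting down.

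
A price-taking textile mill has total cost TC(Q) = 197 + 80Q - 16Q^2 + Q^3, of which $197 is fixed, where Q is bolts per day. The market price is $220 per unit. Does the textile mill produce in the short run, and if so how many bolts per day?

Produce at Q = 14

From TC, MC = TC'(Q) = 80 - 32Q + 3Q^2 and AVC = VC/Q = 80 - 16Q + Q^2.
AVC is minimized where dAVC/dQ = -16 + 2Q = 0, at Q = 8; min AVC = 80 - 16·8 + 8^2 = $16.
Because $220 ≥ $16, revenue can cover variable cost; the firm operates.
Set P = MC: 220 = 80 - 32Q + 3Q^2 → -140 - 32Q + 3Q^2 = 0. The roots are Q = -10/3 and Q = 14; the profit-maximizing output is on the rising part of MC, so Q* = 14.
Check: AVC at Q = 14 is $52 ≤ P, so revenue covers variable cost.
Profit = P·Q − TC = 220·14 − 925 = $2155.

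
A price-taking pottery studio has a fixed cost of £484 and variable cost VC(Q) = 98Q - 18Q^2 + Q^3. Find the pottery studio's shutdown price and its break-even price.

AVC = 98 - 18Q + Q^2; minimized at Q = 9, giving min AVC = £17. That is the shutdown price.
ATC = 484/Q + 98 - 18Q + Q^2. Setting dATC/dQ = −484/Q^2 − 18 + 2Q = 0 gives Q = 11 (since 2·11^3 − 18·11^2 = 484).
min ATC = 484/11 + 98 − 18·11 + 11^2 = £65. That is the break-even price.
Between these two prices the firm operates at a loss; above £65 it earns a profit.

Shutdown price = £17; break-even price = £65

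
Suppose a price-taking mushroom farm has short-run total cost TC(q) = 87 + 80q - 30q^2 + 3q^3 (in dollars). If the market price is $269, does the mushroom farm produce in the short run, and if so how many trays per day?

Variable cost is VC = 80q - 30q^2 + 3q^3, so AVC = VC/q = 80 - 30q + 3q^2 and MC = dTC/dq = 80 - 60q + 9q^2.
AVC is minimized where dAVC/dq = -30 + 6q = 0, at q = 5; min AVC = 80 - 30·5 + 3·5^2 = $5.
Because $269 ≥ $5, revenue can cover variable cost; the firm operates.
P = MC gives -189 - 60q + 9q^2 = 0, with roots -7/3 and 9. Take the larger (rising MC): q* = 9.
Check: AVC at q = 9 is $53 ≤ P, so revenue covers variable cost.
Profit = P·q − TC = 269·9 − 564 = $1857.

Produce at q = 9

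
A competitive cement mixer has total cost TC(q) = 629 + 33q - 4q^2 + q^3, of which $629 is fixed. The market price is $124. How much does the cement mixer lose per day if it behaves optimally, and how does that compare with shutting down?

AVC = 33 - 4q + q^2; min AVC = $29 at q = 2. Since P = $124 ≥ min AVC, the firm produces.
With MC = 33 - 8q + 3q^2, P = MC on the upward-sloping part at q* = 7.
TR = 124·7 = 868. TC = 629 + 378 = 1007. Profit = 868 − 1007 = -$139.
Shutting down would mean losing the fixed cost of $629, so operating at a loss of $139 is better by $490.

Profit = -$139 at q = 7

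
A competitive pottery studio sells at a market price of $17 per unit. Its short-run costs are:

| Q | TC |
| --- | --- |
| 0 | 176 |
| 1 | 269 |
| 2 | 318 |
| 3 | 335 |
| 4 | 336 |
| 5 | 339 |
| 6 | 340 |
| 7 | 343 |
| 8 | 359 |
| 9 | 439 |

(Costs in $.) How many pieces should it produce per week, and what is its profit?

Profit at each row (π = 17Q − TC): Q=0: -176; Q=1: -252; Q=2: -284; Q=3: -284; Q=4: -268; Q=5: -254; Q=6: -238; Q=7: -224; Q=8: -223; Q=9: -286.
Profit is highest at Q = 0. Equivalently, the lowest AVC in the table is 183/8 ≈ $22.88 at Q = 8, and P = $17 falls below it — price never covers variable cost, so the firm shuts down and loses only its fixed cost.

Q = 0 (shut down); profit = -$176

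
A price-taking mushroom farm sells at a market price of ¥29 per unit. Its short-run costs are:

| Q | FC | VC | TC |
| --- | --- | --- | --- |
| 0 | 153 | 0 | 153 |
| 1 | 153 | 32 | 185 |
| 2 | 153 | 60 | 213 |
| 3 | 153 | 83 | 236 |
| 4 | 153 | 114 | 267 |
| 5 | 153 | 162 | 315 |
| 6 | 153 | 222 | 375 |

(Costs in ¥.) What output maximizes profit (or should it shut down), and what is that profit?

Tabulate TR − TC: Q=0: -153; Q=1: -156; Q=2: -155; Q=3: -149; Q=4: -151; Q=5: -170; Q=6: -201.
Profit is maximized at Q = 3. AVC there is 83/3 = ¥27.67 ≤ P, so producing beats shutting down (which would give -¥153).

Q = 3; profit = -¥149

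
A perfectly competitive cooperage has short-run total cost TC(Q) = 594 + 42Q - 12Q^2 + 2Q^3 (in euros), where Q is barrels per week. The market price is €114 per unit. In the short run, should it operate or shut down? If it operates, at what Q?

Produce at Q = 6

Strip out fixed cost: VC = 42Q - 12Q^2 + 2Q^3. Then AVC = 42 - 12Q + 2Q^2 and MC = 42 - 24Q + 6Q^2.
AVC hits its minimum where MC = AVC, at Q = 3, giving min AVC = 42 - 12·3 + 2·3^2 = €24.
Since P = €114 ≥ min AVC = €24, price covers variable cost and the firm should produce.
P = MC gives -72 - 24Q + 6Q^2 = 0, with roots -2 and 6. Take the larger (rising MC): Q* = 6.
Check: AVC at Q = 6 is €42 ≤ P, so revenue covers variable cost.
Profit = P·Q − TC = 114·6 − 846 = -€162, a loss, but smaller than the €594 fixed cost the firm would lose by shutting down.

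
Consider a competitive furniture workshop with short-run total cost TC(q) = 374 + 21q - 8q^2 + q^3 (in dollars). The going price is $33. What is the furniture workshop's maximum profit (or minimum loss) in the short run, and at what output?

AVC = 21 - 8q + q^2; min AVC = $5 at q = 4. Since P = $33 ≥ min AVC, the firm produces.
With MC = 21 - 16q + 3q^2, P = MC on the upward-sloping part at q* = 6.
TR = 33·6 = 198. TC = 374 + 54 = 428. Profit = 198 − 428 = -$230.
That loss of $230 beats the $374 the firm would lose by shutting down; producing recovers $144 of fixed cost.

Profit = -$230 at q = 6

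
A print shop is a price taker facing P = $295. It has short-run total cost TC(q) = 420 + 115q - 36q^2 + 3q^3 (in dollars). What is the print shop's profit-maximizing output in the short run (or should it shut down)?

Strip out fixed cost: VC = 115q - 36q^2 + 3q^3. Then AVC = 115 - 36q + 3q^2 and MC = 115 - 72q + 9q^2.
AVC hits its minimum where MC = AVC, at q = 6, giving min AVC = 115 - 36·6 + 3·6^2 = $7.
Because $295 ≥ $7, revenue can cover variable cost; the firm operates.
P = MC gives -180 - 72q + 9q^2 = 0, with roots -2 and 10. Take the larger (rising MC): q* = 10.
Check: AVC at q = 10 is $55 ≤ P, so revenue covers variable cost.
Profit = P·q − TC = 295·10 − 970 = $1980.

Produce at q = 10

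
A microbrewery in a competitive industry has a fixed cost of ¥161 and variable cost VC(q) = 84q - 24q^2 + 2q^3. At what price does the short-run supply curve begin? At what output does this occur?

Short-run supply begins at min AVC. From VC = 84q - 24q^2 + 2q^3, AVC = 84 - 24q + 2q^2.
At the minimum of AVC, MC = AVC. MC = 84 - 48q + 6q^2; setting MC = AVC gives 4q^2 - 24q = 0, so q = 6. min AVC = 12.
The firm shuts down for any P below ¥12.

¥12 per unit, at q = 6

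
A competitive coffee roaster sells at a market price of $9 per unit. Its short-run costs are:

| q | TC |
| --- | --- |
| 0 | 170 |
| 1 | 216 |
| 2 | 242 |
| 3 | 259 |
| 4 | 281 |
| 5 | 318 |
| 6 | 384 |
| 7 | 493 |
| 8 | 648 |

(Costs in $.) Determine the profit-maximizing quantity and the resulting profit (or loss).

q = 0 (shut down); profit = -$170

Profit at each row (π = 9q − TC): q=0: -170; q=1: -207; q=2: -224; q=3: -232; q=4: -245; q=5: -273; q=6: -330; q=7: -430; q=8: -576.
Profit is highest at q = 0. Equivalently, the lowest AVC in the table is 111/4 ≈ $27.75 at q = 4, and P = $9 falls below it — price never covers variable cost, so the firm shuts down and loses only its fixed cost.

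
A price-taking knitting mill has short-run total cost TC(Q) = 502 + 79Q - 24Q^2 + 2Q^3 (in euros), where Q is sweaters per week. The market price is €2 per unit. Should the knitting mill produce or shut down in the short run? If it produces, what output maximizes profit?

Shut down

Strip out fixed cost: VC = 79Q - 24Q^2 + 2Q^3. Then AVC = 79 - 24Q + 2Q^2 and MC = 79 - 48Q + 6Q^2.
AVC is minimized where dAVC/dQ = -24 + 4Q = 0, at Q = 6; min AVC = 79 - 24·6 + 2·6^2 = €7.
P = €2 lies below min AVC = €7; no output level covers variable cost.
Best response: produce nothing and absorb the €502 fixed cost.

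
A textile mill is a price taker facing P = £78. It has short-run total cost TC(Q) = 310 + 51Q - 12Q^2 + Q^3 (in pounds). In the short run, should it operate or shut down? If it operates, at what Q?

Strip out fixed cost: VC = 51Q - 12Q^2 + Q^3. Then AVC = 51 - 12Q + Q^2 and MC = 51 - 24Q + 3Q^2.
The AVC parabola has its vertex at Q = 12/2 = 6, where AVC = 51 - 12·6 + 6^2 = £15.
P = £78 exceeds min AVC = £15, so the firm stays open.
Set P = MC: 78 = 51 - 24Q + 3Q^2 → -27 - 24Q + 3Q^2 = 0. The roots are Q = -1 and Q = 9; the profit-maximizing output is on the rising part of MC, so Q* = 9.
Check: AVC at Q = 9 is £24 ≤ P, so revenue covers variable cost.
Profit = P·Q − TC = 78·9 − 526 = £176.

Produce at Q = 9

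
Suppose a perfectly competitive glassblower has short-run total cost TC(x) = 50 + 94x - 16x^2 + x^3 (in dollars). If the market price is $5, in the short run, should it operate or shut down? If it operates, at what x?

From TC, MC = TC'(x) = 94 - 32x + 3x^2 and AVC = VC/x = 94 - 16x + x^2.
AVC hits its minimum where MC = AVC, at x = 8, giving min AVC = 94 - 16·8 + 8^2 = $30.
Since P = $5 < min AVC = $30, price fails to cover variable cost at any output.
Best response: produce nothing and absorb the $50 fixed cost.

Shut down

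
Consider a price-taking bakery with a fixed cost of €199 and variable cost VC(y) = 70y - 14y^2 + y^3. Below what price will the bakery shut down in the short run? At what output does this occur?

The firm shuts down when price falls below the minimum of average variable cost. AVC = VC/y = 70 - 14y + y^2.
dAVC/dy = -14 + 2y = 0 gives y = 7. min AVC = 70 - 14·7 + 7^2 = 21.
For P < €21 the firm produces nothing.

€21 per unit, at y = 7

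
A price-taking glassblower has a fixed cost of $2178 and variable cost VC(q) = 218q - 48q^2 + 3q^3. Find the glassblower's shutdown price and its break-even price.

Shutdown price = $26; break-even price = $251

AVC = 218 - 48q + 3q^2; minimized at q = 8, giving min AVC = $26. That is the shutdown price.
ATC = 2178/q + 218 - 48q + 3q^2. Setting dATC/dq = −2178/q^2 − 48 + 6q = 0 gives q = 11 (since 6·11^3 − 48·11^2 = 2178).
min ATC = 2178/11 + 218 − 48·11 + 3·11^2 = $251. That is the break-even price.
Between these two prices the firm operates at a loss; above $251 it earns a profit.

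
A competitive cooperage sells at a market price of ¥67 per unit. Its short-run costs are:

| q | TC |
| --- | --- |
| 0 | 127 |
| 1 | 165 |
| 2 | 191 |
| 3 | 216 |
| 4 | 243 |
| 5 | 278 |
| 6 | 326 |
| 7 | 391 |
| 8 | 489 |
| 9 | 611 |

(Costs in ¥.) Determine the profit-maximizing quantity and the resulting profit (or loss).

q = 7; profit = ¥78

Tabulate TR − TC: q=0: -127; q=1: -98; q=2: -57; q=3: -15; q=4: 25; q=5: 57; q=6: 76; q=7: 78; q=8: 47; q=9: -8.
Profit is maximized at q = 7. AVC there is 264/7 = ¥37.71 ≤ P, so producing beats shutting down (which would give -¥127).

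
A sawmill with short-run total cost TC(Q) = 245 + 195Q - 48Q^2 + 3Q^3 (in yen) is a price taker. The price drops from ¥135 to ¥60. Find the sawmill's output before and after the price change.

Output falls from 10 to 9

AVC = 195 - 48Q + 3Q^2, minimized at Q = 8 where min AVC = ¥3. MC = 195 - 96Q + 9Q^2.
At P = ¥135 ≥ min AVC, set P = MC on the rising branch: Q = 10.
At P = ¥60 ≥ min AVC, set P = MC: Q = 9. The firm stays open but cuts output.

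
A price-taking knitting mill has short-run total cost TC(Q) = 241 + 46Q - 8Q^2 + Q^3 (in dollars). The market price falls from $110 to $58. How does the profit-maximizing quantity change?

Output falls from 8 to 6

MC = 46 - 16Q + 3Q^2; the shutdown threshold is min AVC = $30 (at Q = 4).
With P = $110 above the shutdown price, P = MC gives Q = 8.
At P = $58 ≥ min AVC, set P = MC: Q = 6. The firm stays open but cuts output.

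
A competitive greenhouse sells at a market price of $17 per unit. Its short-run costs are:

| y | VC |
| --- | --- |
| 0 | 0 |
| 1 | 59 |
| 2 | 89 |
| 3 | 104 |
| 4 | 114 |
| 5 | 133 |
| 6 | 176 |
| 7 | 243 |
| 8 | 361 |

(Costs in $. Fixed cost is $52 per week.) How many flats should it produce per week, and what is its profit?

Compute π = P·y − TC at each output: y=0: -52; y=1: -94; y=2: -107; y=3: -105; y=4: -98; y=5: -100; y=6: -126; y=7: -176; y=8: -277.
Profit is highest at y = 0. Equivalently, the lowest AVC in the table is 133/5 ≈ $26.60 at y = 5, and P = $17 falls below it — price never covers variable cost, so the firm shuts down and loses only its fixed cost.

y = 0 (shut down); profit = -$52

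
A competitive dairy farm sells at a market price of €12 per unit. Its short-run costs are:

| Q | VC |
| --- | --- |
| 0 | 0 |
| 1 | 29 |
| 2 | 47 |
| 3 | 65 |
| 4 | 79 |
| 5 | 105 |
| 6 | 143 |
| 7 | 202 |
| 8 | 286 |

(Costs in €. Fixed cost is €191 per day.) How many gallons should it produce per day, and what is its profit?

Q = 0 (shut down); profit = -€191

Tabulate TR − TC: Q=0: -191; Q=1: -208; Q=2: -214; Q=3: -220; Q=4: -222; Q=5: -236; Q=6: -262; Q=7: -309; Q=8: -381.
Profit is highest at Q = 0. Equivalently, the lowest AVC in the table is 79/4 ≈ €19.75 at Q = 4, and P = €12 falls below it — price never covers variable cost, so the firm shuts down and loses only its fixed cost.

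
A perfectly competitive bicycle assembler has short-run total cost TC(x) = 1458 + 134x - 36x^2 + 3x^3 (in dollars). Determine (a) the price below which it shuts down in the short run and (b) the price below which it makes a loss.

AVC = 134 - 36x + 3x^2; minimized at x = 6, giving min AVC = $26. That is the shutdown price.
ATC = 1458/x + 134 - 36x + 3x^2. Setting dATC/dx = −1458/x^2 − 36 + 6x = 0 gives x = 9 (since 6·9^3 − 36·9^2 = 1458).
min ATC = 1458/9 + 134 − 36·9 + 3·9^2 = $215. That is the break-even price.
Between these two prices the firm operates at a loss; above $215 it earns a profit.

Shutdown price = $26; break-even price = $215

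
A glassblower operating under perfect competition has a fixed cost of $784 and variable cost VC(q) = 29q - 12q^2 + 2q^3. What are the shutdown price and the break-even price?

Shutdown price = $11; break-even price = $155

Shutdown price = min AVC. AVC = 29 - 12q + 2q^2, with vertex at q = 3 and minimum $11.
ATC = 784/q + 29 - 12q + 2q^2. Setting dATC/dq = −784/q^2 − 12 + 4q = 0 gives q = 7 (since 4·7^3 − 12·7^2 = 784).
min ATC = 784/7 + 29 − 12·7 + 2·7^2 = $155. That is the break-even price.
For $11 ≤ P < $155 the firm produces at a loss; below $11 it shuts down.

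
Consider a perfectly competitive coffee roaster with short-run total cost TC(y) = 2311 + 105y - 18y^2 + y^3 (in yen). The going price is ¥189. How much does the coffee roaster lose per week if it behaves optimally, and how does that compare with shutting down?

AVC = 105 - 18y + y^2; min AVC = ¥24 at y = 9. Since P = ¥189 ≥ min AVC, the firm produces.
With MC = 105 - 36y + 3y^2, P = MC on the upward-sloping part at y* = 14.
TR = 189·14 = 2646. TC = 2311 + 686 = 2997. Profit = 2646 − 2997 = -¥351.
By producing, the firm covers all variable cost plus ¥1960 of fixed cost; shutting down would lose the full ¥2311.

Profit = -¥351 at y = 14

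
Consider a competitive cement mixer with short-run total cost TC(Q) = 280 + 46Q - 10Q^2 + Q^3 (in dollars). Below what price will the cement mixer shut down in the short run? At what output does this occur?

$21 per unit, at Q = 5

Short-run supply begins at min AVC. From VC = 46Q - 10Q^2 + Q^3, AVC = 46 - 10Q + Q^2.
At the minimum of AVC, MC = AVC. MC = 46 - 20Q + 3Q^2; setting MC = AVC gives 2Q^2 - 10Q = 0, so Q = 5. min AVC = 21.
For P < $21 the firm produces nothing.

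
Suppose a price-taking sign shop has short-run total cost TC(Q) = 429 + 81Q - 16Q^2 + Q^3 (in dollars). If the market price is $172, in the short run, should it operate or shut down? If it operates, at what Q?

Strip out fixed cost: VC = 81Q - 16Q^2 + Q^3. Then AVC = 81 - 16Q + Q^2 and MC = 81 - 32Q + 3Q^2.
AVC hits its minimum where MC = AVC, at Q = 8, giving min AVC = 81 - 16·8 + 8^2 = $17.
Since P = $172 ≥ min AVC = $17, price covers variable cost and the firm should produce.
P = MC gives -91 - 32Q + 3Q^2 = 0, with roots -7/3 and 13. Take the larger (rising MC): Q* = 13.
Check: AVC at Q = 13 is $42 ≤ P, so revenue covers variable cost.
Profit = P·Q − TC = 172·13 − 975 = $1261.

Produce at Q = 13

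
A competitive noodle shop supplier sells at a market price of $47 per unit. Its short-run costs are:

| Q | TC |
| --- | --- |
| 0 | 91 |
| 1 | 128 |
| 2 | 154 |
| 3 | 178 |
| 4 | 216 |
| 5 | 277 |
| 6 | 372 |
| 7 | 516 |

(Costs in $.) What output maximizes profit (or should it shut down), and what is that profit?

Profit at each row (π = 47Q − TC): Q=0: -91; Q=1: -81; Q=2: -60; Q=3: -37; Q=4: -28; Q=5: -42; Q=6: -90; Q=7: -187.
Profit is maximized at Q = 4. AVC there is 125/4 = $31.25 ≤ P, so producing beats shutting down (which would give -$91).

Q = 4; profit = -$28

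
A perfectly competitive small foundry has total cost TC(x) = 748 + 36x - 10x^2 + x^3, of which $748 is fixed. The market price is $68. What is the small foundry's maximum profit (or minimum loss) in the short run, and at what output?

AVC = 36 - 10x + x^2; min AVC = $11 at x = 5. Since P = $68 ≥ min AVC, the firm produces.
With MC = 36 - 20x + 3x^2, P = MC on the upward-sloping part at x* = 8.
TR = 68·8 = 544. TC = 748 + 160 = 908. Profit = 544 − 908 = -$364.
Shutting down would mean losing the fixed cost of $748, so operating at a loss of $364 is better by $384.

Profit = -$364 at x = 8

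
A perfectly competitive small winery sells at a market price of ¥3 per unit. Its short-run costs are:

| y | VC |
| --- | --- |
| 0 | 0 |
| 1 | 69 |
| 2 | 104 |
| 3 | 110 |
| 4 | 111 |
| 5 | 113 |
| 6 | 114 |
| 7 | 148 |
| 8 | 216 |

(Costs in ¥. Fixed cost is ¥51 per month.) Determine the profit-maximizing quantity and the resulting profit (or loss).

Profit at each row (π = 3y − TC): y=0: -51; y=1: -117; y=2: -149; y=3: -152; y=4: -150; y=5: -149; y=6: -147; y=7: -178; y=8: -243.
Profit is highest at y = 0. Equivalently, the lowest AVC in the table is 114/6 ≈ ¥19 at y = 6, and P = ¥3 falls below it — price never covers variable cost, so the firm shuts down and loses only its fixed cost.

y = 0 (shut down); profit = -¥51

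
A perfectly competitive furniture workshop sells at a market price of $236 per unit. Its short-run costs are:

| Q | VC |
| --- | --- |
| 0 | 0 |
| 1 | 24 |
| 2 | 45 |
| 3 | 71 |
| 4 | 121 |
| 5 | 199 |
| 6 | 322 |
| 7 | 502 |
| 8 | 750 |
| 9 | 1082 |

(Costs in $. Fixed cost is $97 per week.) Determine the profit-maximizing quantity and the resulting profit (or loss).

Q = 7; profit = $1053

Compute π = P·Q − TC at each output: Q=0: -97; Q=1: 115; Q=2: 330; Q=3: 540; Q=4: 726; Q=5: 884; Q=6: 997; Q=7: 1053; Q=8: 1041; Q=9: 945.
Profit is maximized at Q = 7. AVC there is 502/7 = $71.71 ≤ P, so producing beats shutting down (which would give -$97).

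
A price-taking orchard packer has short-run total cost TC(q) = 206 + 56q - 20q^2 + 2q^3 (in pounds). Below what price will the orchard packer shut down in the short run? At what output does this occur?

The shutdown price is the minimum of AVC. VC = 56q - 20q^2 + 2q^3, so AVC = 56 - 20q + 2q^2.
dAVC/dq = -20 + 4q = 0 gives q = 5. min AVC = 56 - 20·5 + 2·5^2 = 6.
So the shutdown price is £6.

£6 per unit, at q = 5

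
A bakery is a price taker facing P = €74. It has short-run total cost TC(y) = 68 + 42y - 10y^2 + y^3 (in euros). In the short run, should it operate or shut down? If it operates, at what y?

Strip out fixed cost: VC = 42y - 10y^2 + y^3. Then AVC = 42 - 10y + y^2 and MC = 42 - 20y + 3y^2.
AVC hits its minimum where MC = AVC, at y = 5, giving min AVC = 42 - 10·5 + 5^2 = €17.
Because €74 ≥ €17, revenue can cover variable cost; the firm operates.
Set P = MC: 74 = 42 - 20y + 3y^2 → -32 - 20y + 3y^2 = 0. The roots are y = -4/3 and y = 8; the profit-maximizing output is on the rising part of MC, so y* = 8.
Check: AVC at y = 8 is €26 ≤ P, so revenue covers variable cost.
Profit = P·y − TC = 74·8 − 276 = €316.

Produce at y = 8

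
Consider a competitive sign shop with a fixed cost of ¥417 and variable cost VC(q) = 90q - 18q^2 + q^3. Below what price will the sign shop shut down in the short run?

¥9 per unit

Short-run supply begins at min AVC. From VC = 90q - 18q^2 + q^3, AVC = 90 - 18q + q^2.
dAVC/dq = -18 + 2q = 0 gives q = 9. min AVC = 90 - 18·9 + 9^2 = 9.
For P < ¥9 the firm produces nothing.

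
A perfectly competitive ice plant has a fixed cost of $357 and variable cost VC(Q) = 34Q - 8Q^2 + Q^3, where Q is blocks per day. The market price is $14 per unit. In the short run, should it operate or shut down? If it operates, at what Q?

Shut down

From TC, MC = TC'(Q) = 34 - 16Q + 3Q^2 and AVC = VC/Q = 34 - 8Q + Q^2.
The AVC parabola has its vertex at Q = 8/2 = 4, where AVC = 34 - 8·4 + 4^2 = $18.
P = $14 lies below min AVC = $18; no output level covers variable cost.
The firm minimizes its loss by shutting down and losing only its fixed cost of $357.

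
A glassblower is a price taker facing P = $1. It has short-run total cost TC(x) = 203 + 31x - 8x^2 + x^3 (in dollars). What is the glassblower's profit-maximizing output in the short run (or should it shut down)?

Shut down

From TC, MC = TC'(x) = 31 - 16x + 3x^2 and AVC = VC/x = 31 - 8x + x^2.
AVC hits its minimum where MC = AVC, at x = 4, giving min AVC = 31 - 8·4 + 4^2 = $15.
Since P = $1 < min AVC = $15, price fails to cover variable cost at any output.
Best response: produce nothing and absorb the $203 fixed cost.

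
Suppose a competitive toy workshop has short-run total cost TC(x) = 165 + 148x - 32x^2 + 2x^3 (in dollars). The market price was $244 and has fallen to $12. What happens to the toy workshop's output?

Output falls from 12 to 0 (the firm shuts down)

MC = 148 - 64x + 6x^2; the shutdown threshold is min AVC = $20 (at x = 8).
At P = $244 ≥ min AVC, set P = MC on the rising branch: x = 12.
At P = $12 < min AVC = $20, price no longer covers variable cost at any output, so the firm shuts down: x = 0.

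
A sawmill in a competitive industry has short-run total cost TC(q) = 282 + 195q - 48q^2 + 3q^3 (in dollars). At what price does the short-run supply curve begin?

$3 per unit

The firm shuts down when price falls below the minimum of average variable cost. AVC = VC/q = 195 - 48q + 3q^2.
At the minimum of AVC, MC = AVC. MC = 195 - 96q + 9q^2; setting MC = AVC gives 6q^2 - 48q = 0, so q = 8. min AVC = 3.
For P < $3 the firm produces nothing.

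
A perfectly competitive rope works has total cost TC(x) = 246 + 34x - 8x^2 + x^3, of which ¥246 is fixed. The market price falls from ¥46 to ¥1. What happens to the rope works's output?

MC = 34 - 16x + 3x^2; the shutdown threshold is min AVC = ¥18 (at x = 4).
With P = ¥46 above the shutdown price, P = MC gives x = 6.
At P = ¥1 < min AVC = ¥18, price no longer covers variable cost at any output, so the firm shuts down: x = 0.

Output falls from 6 to 0 (the firm shuts down)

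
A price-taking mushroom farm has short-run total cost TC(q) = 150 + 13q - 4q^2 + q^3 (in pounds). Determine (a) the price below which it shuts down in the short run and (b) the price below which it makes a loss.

Shutdown price = £9; break-even price = £48

AVC = 13 - 4q + q^2; minimized at q = 2, giving min AVC = £9. That is the shutdown price.
ATC = 150/q + 13 - 4q + q^2. Setting dATC/dq = −150/q^2 − 4 + 2q = 0 gives q = 5 (since 2·5^3 − 4·5^2 = 150).
min ATC = 150/5 + 13 − 4·5 + 5^2 = £48. That is the break-even price.
Between these two prices the firm operates at a loss; above £48 it earns a profit.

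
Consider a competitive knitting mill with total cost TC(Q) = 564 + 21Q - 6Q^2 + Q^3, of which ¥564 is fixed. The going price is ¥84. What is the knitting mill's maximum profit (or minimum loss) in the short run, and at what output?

AVC = 21 - 6Q + Q^2 has its minimum ¥12 at Q = 3; price ¥84 clears that bar, so the firm operates.
With MC = 21 - 12Q + 3Q^2, P = MC on the upward-sloping part at Q* = 7.
TR = 84·7 = 588. TC = 564 + 196 = 760. Profit = 588 − 760 = -¥172.
By producing, the firm covers all variable cost plus ¥392 of fixed cost; shutting down would lose the full ¥564.

Profit = -¥172 at Q = 7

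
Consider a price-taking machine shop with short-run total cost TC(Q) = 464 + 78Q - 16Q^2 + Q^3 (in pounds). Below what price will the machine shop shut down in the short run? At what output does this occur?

£14 per unit, at Q = 8

The firm shuts down when price falls below the minimum of average variable cost. AVC = VC/Q = 78 - 16Q + Q^2.
dAVC/dQ = -16 + 2Q = 0 gives Q = 8. min AVC = 78 - 16·8 + 8^2 = 14.
The firm shuts down for any P below £14.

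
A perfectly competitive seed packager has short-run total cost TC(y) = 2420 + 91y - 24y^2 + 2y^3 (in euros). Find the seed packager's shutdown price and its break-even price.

Shutdown price = min AVC. AVC = 91 - 24y + 2y^2, with vertex at y = 6 and minimum €19.
ATC = 2420/y + 91 - 24y + 2y^2. Setting dATC/dy = −2420/y^2 − 24 + 4y = 0 gives y = 11 (since 4·11^3 − 24·11^2 = 2420).
min ATC = 2420/11 + 91 − 24·11 + 2·11^2 = €289. That is the break-even price.
Between these two prices the firm operates at a loss; above €289 it earns a profit.

Shutdown price = €19; break-even price = €289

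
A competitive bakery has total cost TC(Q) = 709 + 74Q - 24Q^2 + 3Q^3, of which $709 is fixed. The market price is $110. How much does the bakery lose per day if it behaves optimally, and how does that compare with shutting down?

Profit = -$277 at Q = 6

AVC = 74 - 24Q + 3Q^2; min AVC = $26 at Q = 4. Since P = $110 ≥ min AVC, the firm produces.
With MC = 74 - 48Q + 9Q^2, P = MC on the upward-sloping part at Q* = 6.
TR = 110·6 = 660. TC = 709 + 228 = 937. Profit = 660 − 937 = -$277.
Shutting down would mean losing the fixed cost of $709, so operating at a loss of $277 is better by $432.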